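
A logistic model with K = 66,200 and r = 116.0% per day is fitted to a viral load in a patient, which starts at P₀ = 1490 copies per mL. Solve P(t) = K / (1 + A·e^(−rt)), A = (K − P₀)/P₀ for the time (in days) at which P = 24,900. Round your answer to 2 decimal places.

t ≈ 2.81 days

A = (66200 − 1490)/1490 = 43.42953
24900 = 66200/(1 + 43.42953·e^(−1.16t)) → 1 + 43.42953·e^(−1.16t) = 2.65863
e^(−1.16t) = 0.038191 → t = ln(26.18391)/1.16 = 3.26514/1.16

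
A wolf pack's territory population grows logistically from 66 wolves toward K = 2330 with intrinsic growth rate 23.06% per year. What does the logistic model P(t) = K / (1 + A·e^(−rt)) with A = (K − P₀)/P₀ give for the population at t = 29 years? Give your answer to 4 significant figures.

A = (2330 − 66)/66 = 34.30303
P(29) = 2330 / (1 + 34.30303·e^(−0.2306·29)) = 2330 / (1 + 34.30303·0.001247)
= 2330 / 1.04276 ≈ 2234.46

≈ 2,234 wolves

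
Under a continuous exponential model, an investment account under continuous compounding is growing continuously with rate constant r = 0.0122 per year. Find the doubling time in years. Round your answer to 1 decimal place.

doubling time ≈ 56.8 years

doubling time = ln(2) / |r| = 0.69315 / 0.0122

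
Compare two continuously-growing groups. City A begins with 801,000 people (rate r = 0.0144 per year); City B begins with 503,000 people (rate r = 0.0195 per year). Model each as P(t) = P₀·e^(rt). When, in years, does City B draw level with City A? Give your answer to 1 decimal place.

801000·e^(0.0144t) = 503000·e^(0.0195t)
801000/503000 = e^((0.0195 − 0.0144)t) → ln(1.59245) = 0.0051·t
t = 0.46527 / 0.0051

t ≈ 91.2 years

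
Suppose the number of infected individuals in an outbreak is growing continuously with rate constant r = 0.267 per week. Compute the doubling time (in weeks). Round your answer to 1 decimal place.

doubling time = ln(2) / |r| = 0.69315 / 0.267

doubling time ≈ 2.6 weeks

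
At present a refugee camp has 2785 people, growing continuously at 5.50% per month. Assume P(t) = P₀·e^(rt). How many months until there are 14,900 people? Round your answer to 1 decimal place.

14900 = 2785 · e^(0.055·t)
t = ln(14900/2785) / 0.055 = ln(5.35009) / 0.055 = 1.67711 / 0.055

t ≈ 30.5 months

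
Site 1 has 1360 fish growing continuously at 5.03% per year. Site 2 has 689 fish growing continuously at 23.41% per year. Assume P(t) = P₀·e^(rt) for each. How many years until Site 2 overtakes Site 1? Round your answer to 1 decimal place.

t ≈ 3.7 years

1360·e^(0.0503t) = 689·e^(0.2341t)
1360/689 = e^((0.2341 − 0.0503)t) → ln(1.97388) = 0.1838·t
t = 0.68 / 0.1838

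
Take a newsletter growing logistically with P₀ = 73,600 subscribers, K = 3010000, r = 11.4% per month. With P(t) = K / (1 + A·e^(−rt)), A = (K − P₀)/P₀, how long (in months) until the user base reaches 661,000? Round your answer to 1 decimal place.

t ≈ 21.2 months

A = (3010000 − 73600)/73600 = 39.89674
661000 = 3010000/(1 + 39.89674·e^(−0.114t)) → 1 + 39.89674·e^(−0.114t) = 4.55371
e^(−0.114t) = 0.089073 → t = ln(11.2268)/0.114 = 2.4183/0.114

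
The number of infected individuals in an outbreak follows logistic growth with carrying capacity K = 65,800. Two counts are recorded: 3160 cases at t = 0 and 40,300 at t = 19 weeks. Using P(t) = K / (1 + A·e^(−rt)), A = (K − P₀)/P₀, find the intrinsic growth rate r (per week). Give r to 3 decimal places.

A = (65800 − 3160)/3160 = 19.82278
40300 = 65800/(1 + 19.82278·e^(−r·19)) → e^(−19r) = (1.63275 − 1)/19.82278 = 0.031921
r = −ln(0.031921)/19 = 3.44451/19

r ≈ 0.181 per week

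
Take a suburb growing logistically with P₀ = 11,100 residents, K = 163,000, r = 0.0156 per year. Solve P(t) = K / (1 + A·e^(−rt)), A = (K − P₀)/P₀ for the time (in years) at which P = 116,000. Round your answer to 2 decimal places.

A = (163000 − 11100)/11100 = 13.68468
116000 = 163000/(1 + 13.68468·e^(−0.0156t)) → 1 + 13.68468·e^(−0.0156t) = 1.40517
e^(−0.0156t) = 0.029608 → t = ln(33.77497)/0.0156 = 3.51972/0.0156

t ≈ 225.62 years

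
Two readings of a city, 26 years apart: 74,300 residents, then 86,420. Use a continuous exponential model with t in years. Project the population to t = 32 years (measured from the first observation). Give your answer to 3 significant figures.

≈ 89,500 residents

r = ln(86420/74300) / 26 ≈ 0.005812 per year
P(32) = 74300 · e^(0.005812·32) = 74300 · 1.2044 ≈ 89486.72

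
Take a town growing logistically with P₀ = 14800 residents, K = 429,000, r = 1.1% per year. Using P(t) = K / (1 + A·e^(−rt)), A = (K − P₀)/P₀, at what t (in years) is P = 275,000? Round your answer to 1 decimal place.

A = (429000 − 14800)/14800 = 27.98649
275000 = 429000/(1 + 27.98649·e^(−0.011t)) → 1 + 27.98649·e^(−0.011t) = 1.56
e^(−0.011t) = 0.02001 → t = ln(49.97587)/0.011 = 3.91154/0.011

t ≈ 355.6 years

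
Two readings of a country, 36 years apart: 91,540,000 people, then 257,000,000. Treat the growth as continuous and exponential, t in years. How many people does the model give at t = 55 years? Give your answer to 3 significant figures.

r = ln(257000000/91540000) / 36 ≈ 0.028675 per year
P(55) = 91540000 · e^(0.028675·55) = 91540000 · 4.84102 ≈ 443146808.41

≈ 443,000,000 people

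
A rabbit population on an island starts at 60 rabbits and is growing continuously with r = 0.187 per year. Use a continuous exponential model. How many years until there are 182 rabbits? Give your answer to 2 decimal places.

182 = 60 · e^(0.187·t)
t = ln(182/60) / 0.187 = ln(3.03333) / 0.187 = 1.10966 / 0.187

t ≈ 5.93 years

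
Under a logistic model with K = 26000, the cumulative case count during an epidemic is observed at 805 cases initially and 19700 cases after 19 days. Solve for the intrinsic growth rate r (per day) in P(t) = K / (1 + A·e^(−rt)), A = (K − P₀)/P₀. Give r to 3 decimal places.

r ≈ 0.241 per day

A = (26000 − 805)/805 = 31.29814
19700 = 26000/(1 + 31.29814·e^(−r·19)) → e^(−19r) = (1.3198 − 1)/31.29814 = 0.010218
r = −ln(0.010218)/19 = 4.58363/19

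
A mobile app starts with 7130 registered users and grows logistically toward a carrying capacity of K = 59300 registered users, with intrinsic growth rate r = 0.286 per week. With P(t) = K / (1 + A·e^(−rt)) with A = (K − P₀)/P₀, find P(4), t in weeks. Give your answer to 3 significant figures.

≈ 17,800 registered users

A = (59300 − 7130)/7130 = 7.31697
P(4) = 59300 / (1 + 7.31697·e^(−0.286·4)) = 59300 / (1 + 7.31697·0.318542)
= 59300 / 3.33076 ≈ 17803.72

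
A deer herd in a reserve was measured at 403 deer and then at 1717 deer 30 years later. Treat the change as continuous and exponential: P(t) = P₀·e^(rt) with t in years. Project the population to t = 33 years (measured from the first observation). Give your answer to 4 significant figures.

r = ln(1717/403) / 30 ≈ 0.048313 per year
P(33) = 403 · e^(0.048313·33) = 403 · 4.92506 ≈ 1984.8

≈ 1,985 deer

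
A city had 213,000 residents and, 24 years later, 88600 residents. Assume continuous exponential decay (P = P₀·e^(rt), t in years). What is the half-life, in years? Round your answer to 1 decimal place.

half-life ≈ 19.0 years

r = ln(88600/213000) / 24 = ln(0.41596) / 24 ≈ -0.036548 per year
half-life = ln 2 / |r| = 0.69315 / 0.036548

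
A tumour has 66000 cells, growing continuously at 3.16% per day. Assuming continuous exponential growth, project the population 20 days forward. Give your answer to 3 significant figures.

P(20) = 66000 · e^(0.0316·20) = 66000 · e^(0.632)
= 66000 · 1.88137 ≈ 124170.39

≈ 124,000 cells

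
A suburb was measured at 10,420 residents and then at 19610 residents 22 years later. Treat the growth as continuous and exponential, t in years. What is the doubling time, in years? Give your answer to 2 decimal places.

doubling time ≈ 24.12 years

r = ln(19610/10420) / 22 = ln(1.88196) / 22 ≈ 0.028741 per year
doubling time = ln 2 / |r| = 0.69315 / 0.028741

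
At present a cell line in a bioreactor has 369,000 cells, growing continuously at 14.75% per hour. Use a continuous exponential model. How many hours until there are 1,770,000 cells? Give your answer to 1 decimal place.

1770000 = 369000 · e^(0.1475·t)
t = ln(1770000/369000) / 0.1475 = ln(4.79675) / 0.1475 = 1.56794 / 0.1475

t ≈ 10.6 hours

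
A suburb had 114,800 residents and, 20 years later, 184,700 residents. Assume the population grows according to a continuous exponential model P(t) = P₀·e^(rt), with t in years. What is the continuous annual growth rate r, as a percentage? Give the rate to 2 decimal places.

184700 = 114800 · e^(r·20)
e^(20r) = 184700/114800 = 1.60889
r = ln(1.60889) / 20 = 0.47554 / 20

r ≈ 2.38% per year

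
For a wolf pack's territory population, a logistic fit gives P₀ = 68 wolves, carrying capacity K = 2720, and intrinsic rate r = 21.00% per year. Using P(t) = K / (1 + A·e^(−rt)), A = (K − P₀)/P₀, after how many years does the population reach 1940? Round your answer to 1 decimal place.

t ≈ 21.8 years

A = (2720 − 68)/68 = 39
1940 = 2720/(1 + 39·e^(−0.21t)) → 1 + 39·e^(−0.21t) = 1.40206
e^(−0.21t) = 0.010309 → t = ln(97)/0.21 = 4.57471/0.21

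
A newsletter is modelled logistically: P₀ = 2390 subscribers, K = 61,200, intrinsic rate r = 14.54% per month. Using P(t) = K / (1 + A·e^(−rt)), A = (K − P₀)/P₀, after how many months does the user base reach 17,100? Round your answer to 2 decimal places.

A = (61200 − 2390)/2390 = 24.60669
17100 = 61200/(1 + 24.60669·e^(−0.1454t)) → 1 + 24.60669·e^(−0.1454t) = 3.57895
e^(−0.1454t) = 0.104807 → t = ln(9.54137)/0.1454 = 2.25564/0.1454

t ≈ 15.51 months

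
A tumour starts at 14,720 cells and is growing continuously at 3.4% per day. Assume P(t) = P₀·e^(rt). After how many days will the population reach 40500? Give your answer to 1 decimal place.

40500 = 14720 · e^(0.034·t)
t = ln(40500/14720) / 0.034 = ln(2.75136) / 0.034 = 1.01209 / 0.034

t ≈ 29.8 days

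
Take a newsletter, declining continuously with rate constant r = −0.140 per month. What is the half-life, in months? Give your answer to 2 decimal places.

half-life ≈ 4.95 months

half-life = ln(2) / |r| = 0.69315 / 0.14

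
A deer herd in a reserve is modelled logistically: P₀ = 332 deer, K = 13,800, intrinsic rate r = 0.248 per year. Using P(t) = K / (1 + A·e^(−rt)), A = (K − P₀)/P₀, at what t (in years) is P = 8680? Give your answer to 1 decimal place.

A = (13800 − 332)/332 = 40.56627
8680 = 13800/(1 + 40.56627·e^(−0.248t)) → 1 + 40.56627·e^(−0.248t) = 1.58986
e^(−0.248t) = 0.014541 → t = ln(68.7725)/0.248 = 4.2308/0.248

t ≈ 17.1 years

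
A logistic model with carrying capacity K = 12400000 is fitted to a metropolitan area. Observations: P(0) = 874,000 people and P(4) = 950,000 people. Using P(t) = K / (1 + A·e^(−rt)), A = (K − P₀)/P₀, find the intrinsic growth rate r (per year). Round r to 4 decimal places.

r ≈ 0.0225 per year

A = (12400000 − 874000)/874000 = 13.18764
950000 = 12400000/(1 + 13.18764·e^(−r·4)) → e^(−4r) = (13.05263 − 1)/13.18764 = 0.913934
r = −ln(0.913934)/4 = 0.09/4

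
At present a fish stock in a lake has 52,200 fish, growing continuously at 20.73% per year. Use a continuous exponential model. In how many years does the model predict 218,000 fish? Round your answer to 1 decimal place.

218000 = 52200 · e^(0.2073·t)
t = ln(218000/52200) / 0.2073 = ln(4.17625) / 0.2073 = 1.42941 / 0.2073

t ≈ 6.9 years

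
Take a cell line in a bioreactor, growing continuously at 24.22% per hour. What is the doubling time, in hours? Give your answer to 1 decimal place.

doubling time = ln(2) / |r| = 0.69315 / 0.2422

doubling time ≈ 2.9 hours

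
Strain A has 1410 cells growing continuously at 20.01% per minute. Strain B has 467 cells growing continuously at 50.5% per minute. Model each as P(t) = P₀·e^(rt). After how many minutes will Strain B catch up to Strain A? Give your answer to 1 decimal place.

1410·e^(0.2001t) = 467·e^(0.505t)
1410/467 = e^((0.505 − 0.2001)t) → ln(3.01927) = 0.3049·t
t = 1.10502 / 0.3049

t ≈ 3.6 minutes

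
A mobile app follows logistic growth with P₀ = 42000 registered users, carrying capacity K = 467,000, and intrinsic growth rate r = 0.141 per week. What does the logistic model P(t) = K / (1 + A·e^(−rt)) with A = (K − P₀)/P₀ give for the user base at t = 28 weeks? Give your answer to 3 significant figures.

A = (467000 − 42000)/42000 = 10.11905
P(28) = 467000 / (1 + 10.11905·e^(−0.141·28)) = 467000 / (1 + 10.11905·0.019293)
= 467000 / 1.19523 ≈ 390720

≈ 391,000 registered users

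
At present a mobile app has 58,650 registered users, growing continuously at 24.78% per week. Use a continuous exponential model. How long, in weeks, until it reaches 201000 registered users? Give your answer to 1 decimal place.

201000 = 58650 · e^(0.2478·t)
t = ln(201000/58650) / 0.2478 = ln(3.42711) / 0.2478 = 1.23172 / 0.2478

t ≈ 5.0 weeks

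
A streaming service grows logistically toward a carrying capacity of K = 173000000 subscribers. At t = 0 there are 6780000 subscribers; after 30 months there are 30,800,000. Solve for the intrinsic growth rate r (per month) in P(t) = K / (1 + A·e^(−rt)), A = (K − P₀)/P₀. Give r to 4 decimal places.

A = (173000000 − 6780000)/6780000 = 24.51622
30800000 = 173000000/(1 + 24.51622·e^(−r·30)) → e^(−30r) = (5.61688 − 1)/24.51622 = 0.18832
r = −ln(0.18832)/30 = 1.66962/30

r ≈ 0.0557 per month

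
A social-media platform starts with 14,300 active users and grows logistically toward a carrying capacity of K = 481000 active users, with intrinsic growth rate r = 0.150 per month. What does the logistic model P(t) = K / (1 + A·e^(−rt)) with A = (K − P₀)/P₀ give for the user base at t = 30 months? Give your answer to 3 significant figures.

A = (481000 − 14300)/14300 = 32.63636
P(30) = 481000 / (1 + 32.63636·e^(−0.15·30)) = 481000 / (1 + 32.63636·0.011109)
= 481000 / 1.36256 ≈ 353012.69

≈ 353,000 active users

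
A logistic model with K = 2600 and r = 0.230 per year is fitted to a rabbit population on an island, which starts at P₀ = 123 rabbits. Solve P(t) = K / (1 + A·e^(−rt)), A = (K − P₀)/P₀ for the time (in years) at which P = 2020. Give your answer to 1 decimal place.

t ≈ 18.5 years

A = (2600 − 123)/123 = 20.13821
2020 = 2600/(1 + 20.13821·e^(−0.23t)) → 1 + 20.13821·e^(−0.23t) = 1.28713
e^(−0.23t) = 0.014258 → t = ln(70.13653)/0.23 = 4.25044/0.23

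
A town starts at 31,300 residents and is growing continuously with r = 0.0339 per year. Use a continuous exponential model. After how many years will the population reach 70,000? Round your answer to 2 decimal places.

t ≈ 23.74 years

70000 = 31300 · e^(0.0339·t)
t = ln(70000/31300) / 0.0339 = ln(2.23642) / 0.0339 = 0.80488 / 0.0339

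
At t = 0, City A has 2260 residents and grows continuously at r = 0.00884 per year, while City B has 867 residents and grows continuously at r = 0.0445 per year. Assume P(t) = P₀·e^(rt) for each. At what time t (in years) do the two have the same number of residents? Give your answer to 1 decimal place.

2260·e^(0.00884t) = 867·e^(0.0445t)
2260/867 = e^((0.0445 − 0.00884)t) → ln(2.60669) = 0.03566·t
t = 0.95808 / 0.03566

t ≈ 26.9 years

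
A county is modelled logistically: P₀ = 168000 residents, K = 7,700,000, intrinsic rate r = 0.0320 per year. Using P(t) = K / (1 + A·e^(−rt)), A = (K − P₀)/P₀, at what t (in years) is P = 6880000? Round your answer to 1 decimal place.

A = (7700000 − 168000)/168000 = 44.83333
6880000 = 7700000/(1 + 44.83333·e^(−0.032t)) → 1 + 44.83333·e^(−0.032t) = 1.11919
e^(−0.032t) = 0.002658 → t = ln(376.1626)/0.032 = 5.93002/0.032

t ≈ 185.3 years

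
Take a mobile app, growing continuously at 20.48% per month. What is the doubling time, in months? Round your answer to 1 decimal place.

doubling time = ln(2) / |r| = 0.69315 / 0.2048

doubling time ≈ 3.4 months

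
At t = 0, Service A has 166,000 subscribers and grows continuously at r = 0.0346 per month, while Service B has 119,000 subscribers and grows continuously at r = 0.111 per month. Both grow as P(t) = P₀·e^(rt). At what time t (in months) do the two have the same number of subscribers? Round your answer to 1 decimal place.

166000·e^(0.0346t) = 119000·e^(0.111t)
166000/119000 = e^((0.111 − 0.0346)t) → ln(1.39496) = 0.0764·t
t = 0.33286 / 0.0764

t ≈ 4.4 months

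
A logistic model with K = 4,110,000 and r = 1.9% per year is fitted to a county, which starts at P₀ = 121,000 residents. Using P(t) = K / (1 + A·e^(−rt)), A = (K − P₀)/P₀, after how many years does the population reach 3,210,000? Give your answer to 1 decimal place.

t ≈ 250.9 years

A = (4110000 − 121000)/121000 = 32.96694
3210000 = 4110000/(1 + 32.96694·e^(−0.019t)) → 1 + 32.96694·e^(−0.019t) = 1.28037
e^(−0.019t) = 0.008505 → t = ln(117.58209)/0.019 = 4.76714/0.019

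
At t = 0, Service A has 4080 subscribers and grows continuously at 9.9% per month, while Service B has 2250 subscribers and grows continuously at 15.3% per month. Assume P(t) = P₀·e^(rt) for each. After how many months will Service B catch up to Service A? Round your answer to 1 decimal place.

4080·e^(0.099t) = 2250·e^(0.153t)
4080/2250 = e^((0.153 − 0.099)t) → ln(1.81333) = 0.054·t
t = 0.59517 / 0.054

t ≈ 11.0 months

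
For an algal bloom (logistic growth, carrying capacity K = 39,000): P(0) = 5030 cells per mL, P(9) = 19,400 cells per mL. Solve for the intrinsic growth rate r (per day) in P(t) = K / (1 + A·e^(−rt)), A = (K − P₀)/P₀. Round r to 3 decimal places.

A = (39000 − 5030)/5030 = 6.75348
19400 = 39000/(1 + 6.75348·e^(−r·9)) → e^(−9r) = (2.01031 − 1)/6.75348 = 0.149598
r = −ln(0.149598)/9 = 1.8998/9

r ≈ 0.211 per day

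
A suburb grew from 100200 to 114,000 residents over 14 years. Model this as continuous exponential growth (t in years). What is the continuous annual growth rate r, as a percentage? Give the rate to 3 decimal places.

114000 = 100200 · e^(r·14)
e^(14r) = 114000/100200 = 1.13772
r = ln(1.13772) / 14 = 0.12903 / 14

r ≈ 0.922% per year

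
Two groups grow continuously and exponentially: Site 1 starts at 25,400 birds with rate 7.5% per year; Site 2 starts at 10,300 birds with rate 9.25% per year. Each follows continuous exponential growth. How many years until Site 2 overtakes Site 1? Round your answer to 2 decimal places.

25400·e^(0.075t) = 10300·e^(0.0925t)
25400/10300 = e^((0.0925 − 0.075)t) → ln(2.46602) = 0.0175·t
t = 0.90261 / 0.0175

t ≈ 51.58 years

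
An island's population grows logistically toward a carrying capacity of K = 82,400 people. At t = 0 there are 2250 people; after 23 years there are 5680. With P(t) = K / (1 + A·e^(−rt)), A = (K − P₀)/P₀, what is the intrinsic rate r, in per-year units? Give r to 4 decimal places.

A = (82400 − 2250)/2250 = 35.62222
5680 = 82400/(1 + 35.62222·e^(−r·23)) → e^(−23r) = (14.50704 − 1)/35.62222 = 0.379175
r = −ln(0.379175)/23 = 0.96976/23

r ≈ 0.0422 per year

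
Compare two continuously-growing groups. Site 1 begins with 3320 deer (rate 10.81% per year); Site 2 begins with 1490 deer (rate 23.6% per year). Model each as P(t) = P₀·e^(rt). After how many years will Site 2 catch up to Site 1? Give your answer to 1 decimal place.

3320·e^(0.1081t) = 1490·e^(0.236t)
3320/1490 = e^((0.236 − 0.1081)t) → ln(2.22819) = 0.1279·t
t = 0.80119 / 0.1279

t ≈ 6.3 years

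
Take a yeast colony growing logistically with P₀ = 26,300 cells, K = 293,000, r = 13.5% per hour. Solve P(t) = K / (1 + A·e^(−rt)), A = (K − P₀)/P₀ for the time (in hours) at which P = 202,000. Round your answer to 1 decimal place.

t ≈ 23.1 hours

A = (293000 − 26300)/26300 = 10.14068
202000 = 293000/(1 + 10.14068·e^(−0.135t)) → 1 + 10.14068·e^(−0.135t) = 1.4505
e^(−0.135t) = 0.044425 → t = ln(22.51009)/0.135 = 3.11396/0.135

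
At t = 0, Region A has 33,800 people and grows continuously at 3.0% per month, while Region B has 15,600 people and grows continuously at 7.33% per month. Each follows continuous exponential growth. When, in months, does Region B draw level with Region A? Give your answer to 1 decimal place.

33800·e^(0.03t) = 15600·e^(0.0733t)
33800/15600 = e^((0.0733 − 0.03)t) → ln(2.16667) = 0.0433·t
t = 0.77319 / 0.0433

t ≈ 17.9 months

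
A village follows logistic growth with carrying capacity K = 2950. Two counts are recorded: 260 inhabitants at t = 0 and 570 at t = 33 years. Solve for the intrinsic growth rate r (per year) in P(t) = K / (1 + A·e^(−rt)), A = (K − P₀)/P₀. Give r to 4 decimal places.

A = (2950 − 260)/260 = 10.34615
570 = 2950/(1 + 10.34615·e^(−r·33)) → e^(−33r) = (5.17544 − 1)/10.34615 = 0.403574
r = −ln(0.403574)/33 = 0.9074/33

r ≈ 0.0275 per year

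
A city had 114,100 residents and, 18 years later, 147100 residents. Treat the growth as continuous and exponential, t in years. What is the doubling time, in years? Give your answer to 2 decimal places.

doubling time ≈ 49.11 years

r = ln(147100/114100) / 18 = ln(1.28922) / 18 ≈ 0.014113 per year
doubling time = ln 2 / |r| = 0.69315 / 0.014113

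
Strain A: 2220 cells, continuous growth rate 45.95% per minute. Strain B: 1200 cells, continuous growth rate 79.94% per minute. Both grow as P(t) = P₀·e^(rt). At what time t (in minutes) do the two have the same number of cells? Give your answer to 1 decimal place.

2220·e^(0.4595t) = 1200·e^(0.7994t)
2220/1200 = e^((0.7994 − 0.4595)t) → ln(1.85) = 0.3399·t
t = 0.61519 / 0.3399

t ≈ 1.8 minutes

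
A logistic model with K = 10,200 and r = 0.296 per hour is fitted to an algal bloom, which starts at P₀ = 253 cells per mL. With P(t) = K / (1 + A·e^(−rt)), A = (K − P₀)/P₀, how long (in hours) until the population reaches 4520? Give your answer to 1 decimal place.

A = (10200 − 253)/253 = 39.31621
4520 = 10200/(1 + 39.31621·e^(−0.296t)) → 1 + 39.31621·e^(−0.296t) = 2.25664
e^(−0.296t) = 0.031962 → t = ln(31.28684)/0.296 = 3.4432/0.296

t ≈ 11.6 hours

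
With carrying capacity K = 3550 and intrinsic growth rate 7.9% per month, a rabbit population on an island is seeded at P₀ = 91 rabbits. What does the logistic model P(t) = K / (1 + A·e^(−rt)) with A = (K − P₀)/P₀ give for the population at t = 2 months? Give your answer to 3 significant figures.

≈ 106 rabbits

A = (3550 − 91)/91 = 38.01099
P(2) = 3550 / (1 + 38.01099·e^(−0.079·2)) = 3550 / (1 + 38.01099·0.85385)
= 3550 / 33.45567 ≈ 106.11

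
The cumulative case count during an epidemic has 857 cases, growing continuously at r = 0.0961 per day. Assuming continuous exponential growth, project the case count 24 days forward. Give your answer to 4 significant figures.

P(24) = 857 · e^(0.0961·24) = 857 · e^(2.3064)
= 857 · 10.03822 ≈ 8602.76

≈ 8,603 cases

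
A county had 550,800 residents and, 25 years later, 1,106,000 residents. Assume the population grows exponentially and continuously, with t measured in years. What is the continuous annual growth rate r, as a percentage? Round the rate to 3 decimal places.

1106000 = 550800 · e^(r·25)
e^(25r) = 1106000/550800 = 2.00799
r = ln(2.00799) / 25 = 0.69713 / 25

r ≈ 2.789% per year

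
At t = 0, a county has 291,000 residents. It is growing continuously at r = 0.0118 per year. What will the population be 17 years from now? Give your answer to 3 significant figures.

≈ 356,000 residents

P(17) = 291000 · e^(0.0118·17) = 291000 · e^(0.2006)
= 291000 · 1.22214 ≈ 355641.52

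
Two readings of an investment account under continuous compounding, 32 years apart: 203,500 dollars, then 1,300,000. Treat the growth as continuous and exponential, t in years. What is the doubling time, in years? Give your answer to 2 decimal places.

r = ln(1300000/203500) / 32 = ln(6.38821) / 32 ≈ 0.057952 per year
doubling time = ln 2 / |r| = 0.69315 / 0.057952

doubling time ≈ 11.96 years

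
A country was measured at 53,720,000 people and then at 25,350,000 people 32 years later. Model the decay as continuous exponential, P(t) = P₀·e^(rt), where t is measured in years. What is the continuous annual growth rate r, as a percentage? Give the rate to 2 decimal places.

25350000 = 53720000 · e^(r·32)
e^(32r) = 25350000/53720000 = 0.47189
r = ln(0.47189) / 32 = -0.75101 / 32

r ≈ -2.35% per year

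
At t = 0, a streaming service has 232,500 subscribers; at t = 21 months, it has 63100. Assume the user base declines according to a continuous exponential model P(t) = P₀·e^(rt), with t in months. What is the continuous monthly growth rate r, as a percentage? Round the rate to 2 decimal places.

r ≈ -6.21% per month

63100 = 232500 · e^(r·21)
e^(21r) = 63100/232500 = 0.2714
r = ln(0.2714) / 21 = -1.30417 / 21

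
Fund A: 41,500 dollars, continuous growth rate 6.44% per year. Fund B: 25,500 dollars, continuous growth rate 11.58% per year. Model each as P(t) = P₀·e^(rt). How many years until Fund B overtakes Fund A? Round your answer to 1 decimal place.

t ≈ 9.5 years

41500·e^(0.0644t) = 25500·e^(0.1158t)
41500/25500 = e^((0.1158 − 0.0644)t) → ln(1.62745) = 0.0514·t
t = 0.48701 / 0.0514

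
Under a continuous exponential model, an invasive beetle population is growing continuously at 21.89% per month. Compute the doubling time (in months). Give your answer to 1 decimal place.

doubling time ≈ 3.2 months

doubling time = ln(2) / |r| = 0.69315 / 0.2189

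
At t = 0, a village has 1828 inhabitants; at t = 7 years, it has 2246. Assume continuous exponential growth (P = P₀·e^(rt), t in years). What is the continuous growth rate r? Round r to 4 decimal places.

r ≈ 0.0294 per year

2246 = 1828 · e^(r·7)
e^(7r) = 2246/1828 = 1.22867
r = ln(1.22867) / 7 = 0.20593 / 7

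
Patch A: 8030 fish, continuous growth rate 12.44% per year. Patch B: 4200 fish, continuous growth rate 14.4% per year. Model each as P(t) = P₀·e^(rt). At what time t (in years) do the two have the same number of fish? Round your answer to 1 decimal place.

8030·e^(0.1244t) = 4200·e^(0.144t)
8030/4200 = e^((0.144 − 0.1244)t) → ln(1.9119) = 0.0196·t
t = 0.6481 / 0.0196

t ≈ 33.1 years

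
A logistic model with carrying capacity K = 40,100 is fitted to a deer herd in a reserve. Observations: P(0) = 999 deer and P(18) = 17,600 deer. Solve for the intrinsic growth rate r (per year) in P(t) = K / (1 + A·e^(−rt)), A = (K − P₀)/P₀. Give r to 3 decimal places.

A = (40100 − 999)/999 = 39.14014
17600 = 40100/(1 + 39.14014·e^(−r·18)) → e^(−18r) = (2.27841 − 1)/39.14014 = 0.032662
r = −ln(0.032662)/18 = 3.42153/18

r ≈ 0.190 per year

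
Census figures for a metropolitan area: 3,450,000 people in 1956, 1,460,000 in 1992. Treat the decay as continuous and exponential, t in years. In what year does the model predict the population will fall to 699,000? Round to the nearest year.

r = ln(1460000/3450000) / 36 = -0.85994/36 ≈ -0.023887 per year
t = ln(699000/3450000) / r = -1.59648/-0.023887 ≈ 66.83 years after 1956

year 2023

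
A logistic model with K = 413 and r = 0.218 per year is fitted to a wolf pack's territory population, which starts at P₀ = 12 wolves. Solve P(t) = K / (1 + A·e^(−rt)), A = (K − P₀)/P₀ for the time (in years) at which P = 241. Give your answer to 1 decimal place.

A = (413 − 12)/12 = 33.41667
241 = 413/(1 + 33.41667·e^(−0.218t)) → 1 + 33.41667·e^(−0.218t) = 1.71369
e^(−0.218t) = 0.021357 → t = ln(46.82219)/0.218 = 3.84636/0.218

t ≈ 17.6 years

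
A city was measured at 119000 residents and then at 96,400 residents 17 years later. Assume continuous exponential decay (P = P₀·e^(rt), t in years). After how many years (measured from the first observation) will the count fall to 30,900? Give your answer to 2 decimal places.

t ≈ 108.83 years

r = ln(96400/119000) / 17 ≈ -0.012389 per year
t = ln(30900/119000) / r = -1.34837 / -0.012389 ≈ 108.834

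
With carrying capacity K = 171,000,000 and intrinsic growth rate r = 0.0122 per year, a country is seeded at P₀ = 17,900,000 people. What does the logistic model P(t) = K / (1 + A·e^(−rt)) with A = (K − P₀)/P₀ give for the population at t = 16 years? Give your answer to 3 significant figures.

A = (171000000 − 17900000)/17900000 = 8.55307
P(16) = 171000000 / (1 + 8.55307·e^(−0.0122·16)) = 171000000 / (1 + 8.55307·0.82267)
= 171000000 / 8.03636 ≈ 21278297.65

≈ 21,300,000 people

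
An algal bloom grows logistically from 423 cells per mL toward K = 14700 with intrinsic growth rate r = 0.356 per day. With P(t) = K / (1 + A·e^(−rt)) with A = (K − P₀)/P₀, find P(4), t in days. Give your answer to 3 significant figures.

≈ 1,610 cells per mL

A = (14700 − 423)/423 = 33.75177
P(4) = 14700 / (1 + 33.75177·e^(−0.356·4)) = 14700 / (1 + 33.75177·0.240749)
= 14700 / 9.12571 ≈ 1610.83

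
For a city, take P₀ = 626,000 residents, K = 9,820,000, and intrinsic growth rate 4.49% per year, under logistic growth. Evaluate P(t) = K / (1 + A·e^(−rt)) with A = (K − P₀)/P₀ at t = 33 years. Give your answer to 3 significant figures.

≈ 2,260,000 residents

A = (9820000 − 626000)/626000 = 14.6869
P(33) = 9820000 / (1 + 14.6869·e^(−0.0449·33)) = 9820000 / (1 + 14.6869·0.227251)
= 9820000 / 4.33761 ≈ 2263917.75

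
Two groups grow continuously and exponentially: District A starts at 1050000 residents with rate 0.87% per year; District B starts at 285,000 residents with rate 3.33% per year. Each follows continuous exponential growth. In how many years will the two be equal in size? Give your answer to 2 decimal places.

t ≈ 53.01 years

1050000·e^(0.0087t) = 285000·e^(0.0333t)
1050000/285000 = e^((0.0333 − 0.0087)t) → ln(3.68421) = 0.0246·t
t = 1.30406 / 0.0246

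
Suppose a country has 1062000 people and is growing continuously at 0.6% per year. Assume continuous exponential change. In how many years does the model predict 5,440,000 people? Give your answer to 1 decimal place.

5440000 = 1062000 · e^(0.006·t)
t = ln(5440000/1062000) / 0.006 = ln(5.12241) / 0.006 = 1.63363 / 0.006

t ≈ 272.3 years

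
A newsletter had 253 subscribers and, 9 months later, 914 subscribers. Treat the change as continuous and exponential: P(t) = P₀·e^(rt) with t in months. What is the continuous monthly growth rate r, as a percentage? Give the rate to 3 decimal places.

914 = 253 · e^(r·9)
e^(9r) = 914/253 = 3.61265
r = ln(3.61265) / 9 = 1.28444 / 9

r ≈ 14.272% per month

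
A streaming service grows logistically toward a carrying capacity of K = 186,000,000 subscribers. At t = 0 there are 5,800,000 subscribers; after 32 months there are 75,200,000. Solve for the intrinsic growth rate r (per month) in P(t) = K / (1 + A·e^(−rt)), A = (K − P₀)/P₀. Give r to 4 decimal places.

A = (186000000 − 5800000)/5800000 = 31.06897
75200000 = 186000000/(1 + 31.06897·e^(−r·32)) → e^(−32r) = (2.4734 − 1)/31.06897 = 0.047424
r = −ln(0.047424)/32 = 3.04863/32

r ≈ 0.0953 per month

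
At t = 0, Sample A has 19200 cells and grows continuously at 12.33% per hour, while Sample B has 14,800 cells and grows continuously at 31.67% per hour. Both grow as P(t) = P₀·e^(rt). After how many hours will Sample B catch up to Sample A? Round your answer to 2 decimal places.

19200·e^(0.1233t) = 14800·e^(0.3167t)
19200/14800 = e^((0.3167 − 0.1233)t) → ln(1.2973) = 0.1934·t
t = 0.26028 / 0.1934

t ≈ 1.35 hours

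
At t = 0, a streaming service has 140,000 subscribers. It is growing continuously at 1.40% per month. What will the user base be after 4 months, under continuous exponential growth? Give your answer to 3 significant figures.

≈ 148,000 subscribers

P(4) = 140000 · e^(0.014·4) = 140000 · e^(0.056)
= 140000 · 1.0576 ≈ 148063.68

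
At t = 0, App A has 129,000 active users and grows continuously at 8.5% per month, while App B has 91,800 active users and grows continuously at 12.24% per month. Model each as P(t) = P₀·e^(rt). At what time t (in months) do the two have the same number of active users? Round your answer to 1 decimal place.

129000·e^(0.085t) = 91800·e^(0.1224t)
129000/91800 = e^((0.1224 − 0.085)t) → ln(1.40523) = 0.0374·t
t = 0.3402 / 0.0374

t ≈ 9.1 months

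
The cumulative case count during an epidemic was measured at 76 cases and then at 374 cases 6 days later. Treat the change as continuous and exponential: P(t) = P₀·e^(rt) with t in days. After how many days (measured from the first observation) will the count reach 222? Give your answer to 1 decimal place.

r = ln(374/76) / 6 ≈ 0.265587 per day
t = ln(222/76) / r = 1.07194 / 0.265587 ≈ 4.036

t ≈ 4.0 days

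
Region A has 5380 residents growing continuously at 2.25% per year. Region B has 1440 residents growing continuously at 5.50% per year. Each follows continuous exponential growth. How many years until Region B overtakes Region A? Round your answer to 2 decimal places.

t ≈ 40.56 years

5380·e^(0.0225t) = 1440·e^(0.055t)
5380/1440 = e^((0.055 − 0.0225)t) → ln(3.73611) = 0.0325·t
t = 1.31805 / 0.0325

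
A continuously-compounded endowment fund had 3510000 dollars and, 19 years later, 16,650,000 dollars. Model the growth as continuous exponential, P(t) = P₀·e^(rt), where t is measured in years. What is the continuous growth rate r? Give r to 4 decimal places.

16650000 = 3510000 · e^(r·19)
e^(19r) = 16650000/3510000 = 4.74359
r = ln(4.74359) / 19 = 1.55679 / 19

r ≈ 0.0819 per year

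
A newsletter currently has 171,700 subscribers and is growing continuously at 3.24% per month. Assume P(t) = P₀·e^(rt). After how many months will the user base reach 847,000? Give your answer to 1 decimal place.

t ≈ 49.3 months

847000 = 171700 · e^(0.0324·t)
t = ln(847000/171700) / 0.0324 = ln(4.93302) / 0.0324 = 1.59595 / 0.0324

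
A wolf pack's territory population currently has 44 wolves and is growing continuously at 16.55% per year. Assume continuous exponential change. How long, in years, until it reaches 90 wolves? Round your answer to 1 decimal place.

90 = 44 · e^(0.1655·t)
t = ln(90/44) / 0.1655 = ln(2.04545) / 0.1655 = 0.71562 / 0.1655

t ≈ 4.3 years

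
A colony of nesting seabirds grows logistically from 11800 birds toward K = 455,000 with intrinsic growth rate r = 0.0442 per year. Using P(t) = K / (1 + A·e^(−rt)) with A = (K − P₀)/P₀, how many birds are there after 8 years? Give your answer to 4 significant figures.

A = (455000 − 11800)/11800 = 37.55932
P(8) = 455000 / (1 + 37.55932·e^(−0.0442·8)) = 455000 / (1 + 37.55932·0.702156)
= 455000 / 27.37249 ≈ 16622.53

≈ 16,620 birds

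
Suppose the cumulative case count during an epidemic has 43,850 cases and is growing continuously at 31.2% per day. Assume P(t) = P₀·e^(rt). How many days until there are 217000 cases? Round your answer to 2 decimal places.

t ≈ 5.13 days

217000 = 43850 · e^(0.312·t)
t = ln(217000/43850) / 0.312 = ln(4.94869) / 0.312 = 1.59912 / 0.312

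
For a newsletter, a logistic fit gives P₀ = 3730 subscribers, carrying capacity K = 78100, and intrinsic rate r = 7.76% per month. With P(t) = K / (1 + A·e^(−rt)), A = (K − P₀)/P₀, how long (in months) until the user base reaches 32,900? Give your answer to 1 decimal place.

A = (78100 − 3730)/3730 = 19.93834
32900 = 78100/(1 + 19.93834·e^(−0.0776t)) → 1 + 19.93834·e^(−0.0776t) = 2.37386
e^(−0.0776t) = 0.068905 → t = ln(14.51264)/0.0776 = 2.67502/0.0776

t ≈ 34.5 months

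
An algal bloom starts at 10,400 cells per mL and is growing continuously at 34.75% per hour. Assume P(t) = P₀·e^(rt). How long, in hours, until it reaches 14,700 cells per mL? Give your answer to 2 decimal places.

t ≈ 1.00 hours

14700 = 10400 · e^(0.3475·t)
t = ln(14700/10400) / 0.3475 = ln(1.41346) / 0.3475 = 0.34604 / 0.3475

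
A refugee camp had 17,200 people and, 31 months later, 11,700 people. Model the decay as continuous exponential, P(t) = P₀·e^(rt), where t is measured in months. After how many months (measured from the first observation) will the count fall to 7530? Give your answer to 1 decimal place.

r = ln(11700/17200) / 31 ≈ -0.01243 per month
t = ln(7530/17200) / r = -0.82601 / -0.01243 ≈ 66.455

t ≈ 66.5 months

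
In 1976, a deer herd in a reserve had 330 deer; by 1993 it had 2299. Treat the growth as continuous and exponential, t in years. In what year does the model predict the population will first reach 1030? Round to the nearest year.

r = ln(2299/330) / 17 = 1.94114/17 ≈ 0.114185 per year
t = ln(1030/330) / r = 1.13822/0.114185 ≈ 9.97 years after 1976

year 1986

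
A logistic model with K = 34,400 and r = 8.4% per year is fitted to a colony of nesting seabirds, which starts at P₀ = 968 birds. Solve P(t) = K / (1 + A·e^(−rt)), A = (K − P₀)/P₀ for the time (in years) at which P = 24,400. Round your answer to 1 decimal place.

t ≈ 52.8 years

A = (34400 − 968)/968 = 34.53719
24400 = 34400/(1 + 34.53719·e^(−0.084t)) → 1 + 34.53719·e^(−0.084t) = 1.40984
e^(−0.084t) = 0.011867 → t = ln(84.27074)/0.084 = 4.43403/0.084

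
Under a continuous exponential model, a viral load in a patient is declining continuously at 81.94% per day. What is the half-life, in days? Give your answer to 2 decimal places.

half-life = ln(2) / |r| = 0.69315 / 0.8194

half-life ≈ 0.85 days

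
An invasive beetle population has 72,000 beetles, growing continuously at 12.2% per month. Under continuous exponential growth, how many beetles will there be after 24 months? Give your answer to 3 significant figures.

≈ 1,350,000 beetles

P(24) = 72000 · e^(0.122·24) = 72000 · e^(2.928)
= 72000 · 18.69021 ≈ 1345695.31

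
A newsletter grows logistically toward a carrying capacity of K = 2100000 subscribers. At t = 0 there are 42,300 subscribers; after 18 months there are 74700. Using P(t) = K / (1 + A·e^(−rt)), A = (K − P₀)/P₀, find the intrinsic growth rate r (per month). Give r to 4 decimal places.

A = (2100000 − 42300)/42300 = 48.64539
74700 = 2100000/(1 + 48.64539·e^(−r·18)) → e^(−18r) = (28.11245 − 1)/48.64539 = 0.557349
r = −ln(0.557349)/18 = 0.58456/18

r ≈ 0.0325 per month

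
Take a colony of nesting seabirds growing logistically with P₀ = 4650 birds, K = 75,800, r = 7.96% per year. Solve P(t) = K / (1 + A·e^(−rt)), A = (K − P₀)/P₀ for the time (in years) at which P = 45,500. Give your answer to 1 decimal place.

t ≈ 39.4 years

A = (75800 − 4650)/4650 = 15.30108
45500 = 75800/(1 + 15.30108·e^(−0.0796t)) → 1 + 15.30108·e^(−0.0796t) = 1.66593
e^(−0.0796t) = 0.043522 → t = ln(22.97686)/0.0796 = 3.13449/0.0796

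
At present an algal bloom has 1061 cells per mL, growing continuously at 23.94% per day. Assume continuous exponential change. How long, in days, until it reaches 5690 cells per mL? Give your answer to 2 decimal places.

t ≈ 7.02 days

5690 = 1061 · e^(0.2394·t)
t = ln(5690/1061) / 0.2394 = ln(5.36287) / 0.2394 = 1.6795 / 0.2394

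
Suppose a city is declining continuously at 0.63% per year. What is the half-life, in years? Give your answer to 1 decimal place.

half-life ≈ 110.0 years

half-life = ln(2) / |r| = 0.69315 / 0.0063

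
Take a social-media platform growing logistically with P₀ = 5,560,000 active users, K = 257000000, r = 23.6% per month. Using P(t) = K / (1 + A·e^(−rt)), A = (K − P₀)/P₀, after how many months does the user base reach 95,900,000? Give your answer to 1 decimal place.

A = (257000000 − 5560000)/5560000 = 45.22302
95900000 = 257000000/(1 + 45.22302·e^(−0.236t)) → 1 + 45.22302·e^(−0.236t) = 2.67987
e^(−0.236t) = 0.037146 → t = ln(26.92047)/0.236 = 3.29289/0.236

t ≈ 14.0 months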